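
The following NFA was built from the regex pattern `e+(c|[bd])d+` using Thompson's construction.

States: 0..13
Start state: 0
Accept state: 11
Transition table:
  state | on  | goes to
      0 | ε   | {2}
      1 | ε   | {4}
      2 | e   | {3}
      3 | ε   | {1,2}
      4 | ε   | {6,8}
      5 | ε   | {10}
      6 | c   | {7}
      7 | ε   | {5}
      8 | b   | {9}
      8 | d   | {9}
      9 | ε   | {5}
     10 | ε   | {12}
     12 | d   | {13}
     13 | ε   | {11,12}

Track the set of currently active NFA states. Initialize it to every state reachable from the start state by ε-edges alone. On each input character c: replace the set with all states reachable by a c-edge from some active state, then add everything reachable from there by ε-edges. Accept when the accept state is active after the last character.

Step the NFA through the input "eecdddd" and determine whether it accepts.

Answer: ACCEPT

Derivation:
S₀ = ε-closure({0}) = {0,2}
'e' @ 1: {1,2,3,4,6,8}
'e' @ 2: {1,2,3,4,6,8}
'c' @ 3: {5,7,10,12}
'd' @ 4: {11,12,13}  (accept∈set)
'd' @ 5: {11,12,13}  (accept∈set)
'd' @ 6: {11,12,13}  (accept∈set)
'd' @ 7: {11,12,13}  (accept∈set)
after full input: {11,12,13}  (accept=11 in)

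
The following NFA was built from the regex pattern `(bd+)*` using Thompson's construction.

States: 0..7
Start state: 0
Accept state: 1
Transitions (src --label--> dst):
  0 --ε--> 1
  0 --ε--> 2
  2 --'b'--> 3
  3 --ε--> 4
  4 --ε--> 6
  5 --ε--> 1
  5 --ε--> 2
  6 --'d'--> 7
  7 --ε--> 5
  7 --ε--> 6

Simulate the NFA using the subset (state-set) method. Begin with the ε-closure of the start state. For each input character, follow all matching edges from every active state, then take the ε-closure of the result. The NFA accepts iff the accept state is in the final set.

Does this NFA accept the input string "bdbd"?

Answer: ACCEPT

Derivation:
start: ε-closure({0}) = {0,1,2}
'b' @ 1: {3,4,6}
'd' @ 2: {1,2,5,6,7}  (accept∈set)
'b' @ 3: {3,4,6}
'd' @ 4: {1,2,5,6,7}  (accept∈set)
after full input: {1,2,5,6,7}  (accept=1 in)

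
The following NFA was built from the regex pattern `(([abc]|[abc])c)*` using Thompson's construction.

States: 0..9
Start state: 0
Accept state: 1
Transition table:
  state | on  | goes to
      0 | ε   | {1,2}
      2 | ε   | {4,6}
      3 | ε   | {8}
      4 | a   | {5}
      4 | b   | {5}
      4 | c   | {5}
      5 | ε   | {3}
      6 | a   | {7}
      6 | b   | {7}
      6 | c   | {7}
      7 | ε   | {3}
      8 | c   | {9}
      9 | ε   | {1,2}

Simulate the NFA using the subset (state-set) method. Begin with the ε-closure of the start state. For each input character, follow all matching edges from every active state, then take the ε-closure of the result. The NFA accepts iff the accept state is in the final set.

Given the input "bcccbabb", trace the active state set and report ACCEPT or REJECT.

Answer: REJECT

Steps:
S₀ = ε-closure({0}) = {0,1,2,4,6}
'b' @ 1: {3,5,7,8}
'c' @ 2: {1,2,4,6,9}  [accepting]
'c' @ 3: {3,5,7,8}
'c' @ 4: {1,2,4,6,9}  [accepting]
'b' @ 5: {3,5,7,8}
'a' @ 6: {}  — dead — no transitions
rest 'bb' ignored (set empty)
final: {}; accept 1 not in set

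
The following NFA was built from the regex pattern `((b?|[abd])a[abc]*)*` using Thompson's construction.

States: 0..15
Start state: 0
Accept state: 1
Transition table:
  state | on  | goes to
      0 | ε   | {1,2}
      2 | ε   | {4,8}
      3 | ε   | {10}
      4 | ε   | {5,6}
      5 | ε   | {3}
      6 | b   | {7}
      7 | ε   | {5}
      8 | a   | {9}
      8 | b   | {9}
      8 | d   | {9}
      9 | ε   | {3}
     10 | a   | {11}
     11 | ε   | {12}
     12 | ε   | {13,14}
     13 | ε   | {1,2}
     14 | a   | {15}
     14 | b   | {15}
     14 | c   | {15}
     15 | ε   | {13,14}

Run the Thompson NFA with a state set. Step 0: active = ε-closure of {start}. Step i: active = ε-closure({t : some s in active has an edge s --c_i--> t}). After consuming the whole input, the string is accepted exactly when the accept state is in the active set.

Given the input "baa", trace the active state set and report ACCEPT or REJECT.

Answer: ACCEPT

Derivation:
initial (ε-close {0}): {0,1,2,3,4,5,6,8,10}
'b' @ 1: {3,5,7,9,10}
'a' @ 2: {1,2,3,4,5,6,8,10,11,12,13,14}  ✓accept
'a' @ 3: {1,2,3,4,5,6,8,9,10,11,12,13,14,15}  ✓accept
final: {1,2,3,4,5,6,8,9,10,11,12,13,14,15}; accept 1 in set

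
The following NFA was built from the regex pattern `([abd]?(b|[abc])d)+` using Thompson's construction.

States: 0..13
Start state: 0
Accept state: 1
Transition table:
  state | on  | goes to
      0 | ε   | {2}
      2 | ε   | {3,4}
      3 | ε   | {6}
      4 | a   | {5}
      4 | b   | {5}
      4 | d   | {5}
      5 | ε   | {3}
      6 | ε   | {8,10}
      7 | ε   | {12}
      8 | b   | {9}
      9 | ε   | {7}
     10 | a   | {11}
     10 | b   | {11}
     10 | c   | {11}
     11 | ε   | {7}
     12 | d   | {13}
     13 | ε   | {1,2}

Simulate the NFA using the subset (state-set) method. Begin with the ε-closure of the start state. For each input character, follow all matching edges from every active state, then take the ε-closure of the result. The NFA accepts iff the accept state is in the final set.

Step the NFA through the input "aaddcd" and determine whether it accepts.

Answer: ACCEPT

Derivation:
start: ε-closure({0}) = {0,2,3,4,6,8,10}
'a' @ 1: {3,5,6,7,8,10,11,12}
'a' @ 2: {7,11,12}
'd' @ 3: {1,2,3,4,6,8,10,13}  (accept∈set)
'd' @ 4: {3,5,6,8,10}
'c' @ 5: {7,11,12}
'd' @ 6: {1,2,3,4,6,8,10,13}  (accept∈set)
after full input: {1,2,3,4,6,8,10,13}  (accept=1 in)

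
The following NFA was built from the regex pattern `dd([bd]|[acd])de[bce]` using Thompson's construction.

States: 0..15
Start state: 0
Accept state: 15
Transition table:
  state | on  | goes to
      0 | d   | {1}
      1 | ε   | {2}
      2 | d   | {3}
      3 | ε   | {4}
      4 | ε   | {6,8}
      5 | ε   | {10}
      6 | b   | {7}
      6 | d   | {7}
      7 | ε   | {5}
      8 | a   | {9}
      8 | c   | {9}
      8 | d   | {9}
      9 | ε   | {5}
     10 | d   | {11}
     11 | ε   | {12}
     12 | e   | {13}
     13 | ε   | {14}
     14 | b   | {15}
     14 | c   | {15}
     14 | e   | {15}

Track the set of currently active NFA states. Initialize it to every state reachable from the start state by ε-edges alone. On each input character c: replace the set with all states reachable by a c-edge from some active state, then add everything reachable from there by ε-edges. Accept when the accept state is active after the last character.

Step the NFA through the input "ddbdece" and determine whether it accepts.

initial (ε-close {0}): {0}
'd' @ 1: {1,2}
'd' @ 2: {3,4,6,8}
'b' @ 3: {5,7,10}
'd' @ 4: {11,12}
'e' @ 5: {13,14}
'c' @ 6: {15}  (accept∈set)
'e' @ 7: {}  — state set empty
end set {} — state 15 not in

Answer: REJECT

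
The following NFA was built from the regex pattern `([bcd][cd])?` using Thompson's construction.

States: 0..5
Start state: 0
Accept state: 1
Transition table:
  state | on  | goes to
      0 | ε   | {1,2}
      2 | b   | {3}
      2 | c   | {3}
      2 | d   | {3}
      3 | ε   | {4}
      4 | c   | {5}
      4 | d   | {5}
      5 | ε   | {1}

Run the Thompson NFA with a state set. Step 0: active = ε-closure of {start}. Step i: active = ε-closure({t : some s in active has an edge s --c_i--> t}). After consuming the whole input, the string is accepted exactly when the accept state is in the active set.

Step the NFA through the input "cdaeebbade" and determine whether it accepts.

Answer: REJECT

Steps:
initial (ε-close {0}): {0,1,2}
'c' @ 1: {3,4}
'd' @ 2: {1,5}  ✓accept
'a' @ 3: {}  — dead — no transitions
rest 'eebbade' ignored (set empty)
final: {}; accept 1 not in set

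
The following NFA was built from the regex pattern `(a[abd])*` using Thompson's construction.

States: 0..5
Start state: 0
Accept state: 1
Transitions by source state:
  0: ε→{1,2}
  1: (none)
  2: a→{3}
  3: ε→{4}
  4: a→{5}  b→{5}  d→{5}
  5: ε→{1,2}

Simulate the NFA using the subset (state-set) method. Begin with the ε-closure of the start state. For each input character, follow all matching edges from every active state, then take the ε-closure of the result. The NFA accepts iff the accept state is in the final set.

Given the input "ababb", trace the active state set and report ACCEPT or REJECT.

initial (ε-close {0}): {0,1,2}
'a' @ 1: {3,4}
'b' @ 2: {1,2,5}  [accepting]
'a' @ 3: {3,4}
'b' @ 4: {1,2,5}  [accepting]
'b' @ 5: {}  — state set empty
after full input: {}  (accept=1 not in)

Answer: REJECT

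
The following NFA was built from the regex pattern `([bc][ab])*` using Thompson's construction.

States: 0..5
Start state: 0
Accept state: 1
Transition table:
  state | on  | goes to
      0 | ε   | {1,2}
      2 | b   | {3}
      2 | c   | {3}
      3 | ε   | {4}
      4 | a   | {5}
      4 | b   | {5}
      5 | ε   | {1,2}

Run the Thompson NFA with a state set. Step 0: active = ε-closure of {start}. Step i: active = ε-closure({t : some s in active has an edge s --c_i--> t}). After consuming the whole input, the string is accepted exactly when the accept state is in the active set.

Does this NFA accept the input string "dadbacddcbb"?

initial (ε-close {0}): {0,1,2}
'd' @ 1: {}  — state set empty
rest 'adbacddcbb' ignored (set empty)
end set {} — state 1 not in

Answer: REJECT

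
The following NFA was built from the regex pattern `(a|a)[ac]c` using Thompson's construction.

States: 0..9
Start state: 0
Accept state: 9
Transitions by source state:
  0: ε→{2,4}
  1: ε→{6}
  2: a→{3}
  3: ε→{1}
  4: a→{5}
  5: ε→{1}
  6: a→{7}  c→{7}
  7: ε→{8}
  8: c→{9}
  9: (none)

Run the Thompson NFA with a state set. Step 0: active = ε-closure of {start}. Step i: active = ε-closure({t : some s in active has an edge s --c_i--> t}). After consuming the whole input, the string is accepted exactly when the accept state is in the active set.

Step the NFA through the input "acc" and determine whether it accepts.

start: ε-closure({0}) = {0,2,4}
'a' @ 1: {1,3,5,6}
'c' @ 2: {7,8}
'c' @ 3: {9}  ✓accept
end set {9} — state 9 in

Answer: ACCEPT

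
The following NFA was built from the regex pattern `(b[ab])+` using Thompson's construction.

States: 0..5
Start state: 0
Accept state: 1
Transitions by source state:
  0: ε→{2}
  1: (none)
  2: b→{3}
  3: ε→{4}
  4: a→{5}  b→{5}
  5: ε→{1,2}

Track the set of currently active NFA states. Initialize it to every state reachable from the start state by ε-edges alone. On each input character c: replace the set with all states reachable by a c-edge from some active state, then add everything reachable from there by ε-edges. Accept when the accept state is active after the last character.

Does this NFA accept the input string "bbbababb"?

Answer: ACCEPT

Trace:
start: ε-closure({0}) = {0,2}
'b' @ 1: {3,4}
'b' @ 2: {1,2,5}  ✓accept
'b' @ 3: {3,4}
'a' @ 4: {1,2,5}  ✓accept
'b' @ 5: {3,4}
'a' @ 6: {1,2,5}  ✓accept
'b' @ 7: {3,4}
'b' @ 8: {1,2,5}  ✓accept
final: {1,2,5}; accept 1 in set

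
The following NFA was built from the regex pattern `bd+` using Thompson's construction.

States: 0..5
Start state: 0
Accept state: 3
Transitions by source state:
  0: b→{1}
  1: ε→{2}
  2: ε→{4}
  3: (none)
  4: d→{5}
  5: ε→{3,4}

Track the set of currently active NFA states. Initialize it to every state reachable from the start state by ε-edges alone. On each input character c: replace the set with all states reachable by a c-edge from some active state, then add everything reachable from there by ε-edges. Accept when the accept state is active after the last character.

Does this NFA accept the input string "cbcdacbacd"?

Answer: REJECT

Derivation:
S₀ = ε-closure({0}) = {0}
'c' @ 1: {}  — dead — no transitions
rest 'bcdacbacd' ignored (set empty)
after full input: {}  (accept=3 not in)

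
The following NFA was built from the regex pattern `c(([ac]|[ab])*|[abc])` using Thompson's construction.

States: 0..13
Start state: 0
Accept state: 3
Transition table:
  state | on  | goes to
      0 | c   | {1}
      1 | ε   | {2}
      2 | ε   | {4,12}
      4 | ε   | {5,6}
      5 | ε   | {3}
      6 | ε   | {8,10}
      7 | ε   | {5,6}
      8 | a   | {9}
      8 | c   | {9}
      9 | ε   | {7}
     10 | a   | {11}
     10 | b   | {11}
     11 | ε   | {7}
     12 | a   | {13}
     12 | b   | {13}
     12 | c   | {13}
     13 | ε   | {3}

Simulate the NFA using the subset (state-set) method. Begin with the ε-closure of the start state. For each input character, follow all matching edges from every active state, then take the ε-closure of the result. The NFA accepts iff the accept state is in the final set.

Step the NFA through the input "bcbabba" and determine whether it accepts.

start: ε-closure({0}) = {0}
'b' @ 1: {}  — no active states
rest 'cbabba' ignored (set empty)
end set {} — state 3 not in

Answer: REJECT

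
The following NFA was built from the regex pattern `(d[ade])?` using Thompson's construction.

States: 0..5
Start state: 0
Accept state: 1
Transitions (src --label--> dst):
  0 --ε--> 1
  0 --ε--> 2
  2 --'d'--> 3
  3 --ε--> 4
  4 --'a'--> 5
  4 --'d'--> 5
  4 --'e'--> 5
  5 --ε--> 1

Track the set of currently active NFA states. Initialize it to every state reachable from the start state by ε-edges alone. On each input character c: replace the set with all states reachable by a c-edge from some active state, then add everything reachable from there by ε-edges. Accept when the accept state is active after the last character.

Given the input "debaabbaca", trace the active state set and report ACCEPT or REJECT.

S₀ = ε-closure({0}) = {0,1,2}
'd' @ 1: {3,4}
'e' @ 2: {1,5}  (accept∈set)
'b' @ 3: {}  — state set empty
rest 'aabbaca' ignored (set empty)
end set {} — state 1 not in

Answer: REJECT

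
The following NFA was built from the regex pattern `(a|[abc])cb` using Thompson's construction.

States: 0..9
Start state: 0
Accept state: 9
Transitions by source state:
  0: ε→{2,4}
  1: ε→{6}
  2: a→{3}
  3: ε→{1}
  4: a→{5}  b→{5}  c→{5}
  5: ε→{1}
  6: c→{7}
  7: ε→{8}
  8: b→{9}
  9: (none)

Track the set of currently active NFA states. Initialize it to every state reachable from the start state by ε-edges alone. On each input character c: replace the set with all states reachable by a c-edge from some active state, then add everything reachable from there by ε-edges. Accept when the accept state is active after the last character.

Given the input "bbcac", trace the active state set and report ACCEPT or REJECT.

initial (ε-close {0}): {0,2,4}
'b' @ 1: {1,5,6}
'b' @ 2: {}  — no active states
rest 'cac' ignored (set empty)
final: {}; accept 9 not in set

Answer: REJECT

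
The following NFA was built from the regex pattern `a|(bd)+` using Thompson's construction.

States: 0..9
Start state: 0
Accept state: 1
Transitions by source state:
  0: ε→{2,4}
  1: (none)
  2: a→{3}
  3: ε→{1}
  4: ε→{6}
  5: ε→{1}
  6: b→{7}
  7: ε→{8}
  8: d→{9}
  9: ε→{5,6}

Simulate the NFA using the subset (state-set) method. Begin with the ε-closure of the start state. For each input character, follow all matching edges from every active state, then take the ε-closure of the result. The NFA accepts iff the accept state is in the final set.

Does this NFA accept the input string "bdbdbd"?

Answer: ACCEPT

Steps:
initial (ε-close {0}): {0,2,4,6}
'b' @ 1: {7,8}
'd' @ 2: {1,5,6,9}  ✓accept
'b' @ 3: {7,8}
'd' @ 4: {1,5,6,9}  ✓accept
'b' @ 5: {7,8}
'd' @ 6: {1,5,6,9}  ✓accept
after full input: {1,5,6,9}  (accept=1 in)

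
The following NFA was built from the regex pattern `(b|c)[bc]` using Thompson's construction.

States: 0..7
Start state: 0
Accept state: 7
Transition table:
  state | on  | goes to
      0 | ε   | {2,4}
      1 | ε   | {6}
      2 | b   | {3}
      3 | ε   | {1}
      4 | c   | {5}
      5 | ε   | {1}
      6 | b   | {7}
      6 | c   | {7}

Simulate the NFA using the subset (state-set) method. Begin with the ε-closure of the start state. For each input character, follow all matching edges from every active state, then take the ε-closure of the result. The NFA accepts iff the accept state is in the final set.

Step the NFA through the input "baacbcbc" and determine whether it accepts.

Answer: REJECT

Steps:
start: ε-closure({0}) = {0,2,4}
'b' @ 1: {1,3,6}
'a' @ 2: {}  — no active states
rest 'acbcbc' ignored (set empty)
after full input: {}  (accept=7 not in)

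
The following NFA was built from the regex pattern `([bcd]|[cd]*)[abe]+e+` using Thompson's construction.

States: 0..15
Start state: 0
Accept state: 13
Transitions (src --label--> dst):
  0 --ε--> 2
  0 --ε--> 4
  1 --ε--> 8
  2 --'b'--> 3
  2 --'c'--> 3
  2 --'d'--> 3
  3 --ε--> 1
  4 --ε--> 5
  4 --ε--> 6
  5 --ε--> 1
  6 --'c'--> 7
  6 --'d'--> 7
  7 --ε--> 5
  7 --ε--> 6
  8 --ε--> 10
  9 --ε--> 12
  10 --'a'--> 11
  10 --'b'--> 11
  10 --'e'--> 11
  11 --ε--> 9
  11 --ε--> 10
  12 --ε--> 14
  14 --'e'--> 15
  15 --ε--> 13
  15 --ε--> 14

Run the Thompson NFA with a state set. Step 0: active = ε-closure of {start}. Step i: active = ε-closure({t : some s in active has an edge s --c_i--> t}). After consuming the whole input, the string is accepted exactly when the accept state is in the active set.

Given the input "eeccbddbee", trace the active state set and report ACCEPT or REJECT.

Answer: REJECT

Trace:
start: ε-closure({0}) = {0,1,2,4,5,6,8,10}
'e' @ 1: {9,10,11,12,14}
'e' @ 2: {9,10,11,12,13,14,15}  ✓accept
'c' @ 3: {}  — state set empty
rest 'cbddbee' ignored (set empty)
final: {}; accept 13 not in set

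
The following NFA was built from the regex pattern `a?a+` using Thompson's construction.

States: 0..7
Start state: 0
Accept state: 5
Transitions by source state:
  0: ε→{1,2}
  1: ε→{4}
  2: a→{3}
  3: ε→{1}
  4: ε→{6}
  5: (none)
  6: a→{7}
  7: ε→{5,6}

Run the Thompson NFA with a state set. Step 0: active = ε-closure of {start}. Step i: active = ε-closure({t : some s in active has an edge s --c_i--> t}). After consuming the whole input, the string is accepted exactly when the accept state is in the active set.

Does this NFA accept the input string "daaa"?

start: ε-closure({0}) = {0,1,2,4,6}
'd' @ 1: {}  — no active states
rest 'aaa' ignored (set empty)
final: {}; accept 5 not in set

Answer: REJECT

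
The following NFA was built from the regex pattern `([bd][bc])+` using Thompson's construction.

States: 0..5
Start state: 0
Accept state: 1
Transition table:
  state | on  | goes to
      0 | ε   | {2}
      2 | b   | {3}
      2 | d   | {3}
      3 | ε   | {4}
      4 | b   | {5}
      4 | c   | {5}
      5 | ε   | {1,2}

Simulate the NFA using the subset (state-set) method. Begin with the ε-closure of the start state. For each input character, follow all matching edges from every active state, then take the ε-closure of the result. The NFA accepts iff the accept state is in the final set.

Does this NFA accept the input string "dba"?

initial (ε-close {0}): {0,2}
'd' @ 1: {3,4}
'b' @ 2: {1,2,5}  [accepting]
'a' @ 3: {}  — dead — no transitions
after full input: {}  (accept=1 not in)

Answer: REJECT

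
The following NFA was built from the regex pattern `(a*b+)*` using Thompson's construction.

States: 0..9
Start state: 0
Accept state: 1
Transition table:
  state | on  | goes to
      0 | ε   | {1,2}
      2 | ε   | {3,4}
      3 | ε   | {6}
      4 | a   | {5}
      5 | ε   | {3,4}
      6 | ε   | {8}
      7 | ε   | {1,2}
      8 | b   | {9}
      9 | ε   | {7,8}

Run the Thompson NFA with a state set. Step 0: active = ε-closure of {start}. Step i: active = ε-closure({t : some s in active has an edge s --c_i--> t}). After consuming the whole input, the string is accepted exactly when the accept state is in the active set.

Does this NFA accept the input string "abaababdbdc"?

start: ε-closure({0}) = {0,1,2,3,4,6,8}
'a' @ 1: {3,4,5,6,8}
'b' @ 2: {1,2,3,4,6,7,8,9}  (accept∈set)
'a' @ 3: {3,4,5,6,8}
'a' @ 4: {3,4,5,6,8}
'b' @ 5: {1,2,3,4,6,7,8,9}  (accept∈set)
'a' @ 6: {3,4,5,6,8}
'b' @ 7: {1,2,3,4,6,7,8,9}  (accept∈set)
'd' @ 8: {}  — no active states
rest 'bdc' ignored (set empty)
end set {} — state 1 not in

Answer: REJECT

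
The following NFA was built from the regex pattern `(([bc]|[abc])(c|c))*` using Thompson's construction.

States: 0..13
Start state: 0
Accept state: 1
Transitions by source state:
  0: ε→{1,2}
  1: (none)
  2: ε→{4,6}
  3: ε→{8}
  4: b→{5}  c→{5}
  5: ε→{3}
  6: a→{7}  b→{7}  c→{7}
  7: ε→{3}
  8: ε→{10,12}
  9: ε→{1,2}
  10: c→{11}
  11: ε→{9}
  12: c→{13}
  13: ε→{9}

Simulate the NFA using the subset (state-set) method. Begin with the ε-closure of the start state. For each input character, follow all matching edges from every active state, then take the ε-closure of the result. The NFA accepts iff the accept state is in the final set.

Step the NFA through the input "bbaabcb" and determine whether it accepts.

Answer: REJECT

Derivation:
initial (ε-close {0}): {0,1,2,4,6}
'b' @ 1: {3,5,7,8,10,12}
'b' @ 2: {}  — state set empty
rest 'aabcb' ignored (set empty)
after full input: {}  (accept=1 not in)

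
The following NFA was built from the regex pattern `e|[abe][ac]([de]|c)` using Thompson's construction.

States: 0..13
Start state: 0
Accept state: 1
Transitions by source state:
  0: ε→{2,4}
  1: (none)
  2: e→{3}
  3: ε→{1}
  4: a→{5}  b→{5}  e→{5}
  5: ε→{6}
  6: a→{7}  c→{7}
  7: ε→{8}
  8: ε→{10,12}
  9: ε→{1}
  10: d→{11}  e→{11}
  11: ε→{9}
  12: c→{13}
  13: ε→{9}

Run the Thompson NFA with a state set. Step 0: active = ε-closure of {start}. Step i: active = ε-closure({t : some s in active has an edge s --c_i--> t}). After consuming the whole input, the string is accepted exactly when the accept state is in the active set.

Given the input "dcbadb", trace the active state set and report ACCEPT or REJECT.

Answer: REJECT

Steps:
start: ε-closure({0}) = {0,2,4}
'd' @ 1: {}  — dead — no transitions
rest 'cbadb' ignored (set empty)
after full input: {}  (accept=1 not in)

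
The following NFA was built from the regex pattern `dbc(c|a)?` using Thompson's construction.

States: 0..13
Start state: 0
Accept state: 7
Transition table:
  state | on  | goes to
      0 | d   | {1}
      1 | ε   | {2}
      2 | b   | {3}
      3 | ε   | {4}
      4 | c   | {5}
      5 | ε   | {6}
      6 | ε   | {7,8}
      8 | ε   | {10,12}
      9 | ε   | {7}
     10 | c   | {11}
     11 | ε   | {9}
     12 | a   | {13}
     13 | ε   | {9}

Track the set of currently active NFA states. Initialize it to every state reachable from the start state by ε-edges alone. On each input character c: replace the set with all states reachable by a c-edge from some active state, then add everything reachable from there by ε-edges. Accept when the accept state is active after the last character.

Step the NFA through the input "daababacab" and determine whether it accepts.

initial (ε-close {0}): {0}
'd' @ 1: {1,2}
'a' @ 2: {}  — no active states
rest 'ababacab' ignored (set empty)
final: {}; accept 7 not in set

Answer: REJECT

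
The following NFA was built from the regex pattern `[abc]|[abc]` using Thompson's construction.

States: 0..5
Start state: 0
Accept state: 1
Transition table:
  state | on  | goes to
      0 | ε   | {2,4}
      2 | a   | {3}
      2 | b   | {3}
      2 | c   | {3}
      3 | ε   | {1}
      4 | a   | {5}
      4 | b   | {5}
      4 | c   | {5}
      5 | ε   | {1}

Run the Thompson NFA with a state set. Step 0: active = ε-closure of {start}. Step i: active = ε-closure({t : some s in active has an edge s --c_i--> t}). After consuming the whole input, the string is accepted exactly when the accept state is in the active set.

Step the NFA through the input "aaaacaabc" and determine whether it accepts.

Answer: REJECT

Trace:
start: ε-closure({0}) = {0,2,4}
'a' @ 1: {1,3,5}  (accept∈set)
'a' @ 2: {}  — state set empty
rest 'aacaabc' ignored (set empty)
final: {}; accept 1 not in set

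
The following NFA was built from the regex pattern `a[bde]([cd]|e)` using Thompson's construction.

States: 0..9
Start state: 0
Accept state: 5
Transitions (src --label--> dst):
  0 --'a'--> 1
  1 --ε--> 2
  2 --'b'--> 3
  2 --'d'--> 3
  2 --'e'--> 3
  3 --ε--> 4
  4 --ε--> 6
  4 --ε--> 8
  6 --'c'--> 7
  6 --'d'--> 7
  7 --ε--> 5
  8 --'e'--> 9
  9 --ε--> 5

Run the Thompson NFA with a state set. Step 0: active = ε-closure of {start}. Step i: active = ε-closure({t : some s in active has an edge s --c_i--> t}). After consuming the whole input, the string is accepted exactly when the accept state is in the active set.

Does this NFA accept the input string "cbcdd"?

Answer: REJECT

Trace:
start: ε-closure({0}) = {0}
'c' @ 1: {}  — state set empty
rest 'bcdd' ignored (set empty)
after full input: {}  (accept=5 not in)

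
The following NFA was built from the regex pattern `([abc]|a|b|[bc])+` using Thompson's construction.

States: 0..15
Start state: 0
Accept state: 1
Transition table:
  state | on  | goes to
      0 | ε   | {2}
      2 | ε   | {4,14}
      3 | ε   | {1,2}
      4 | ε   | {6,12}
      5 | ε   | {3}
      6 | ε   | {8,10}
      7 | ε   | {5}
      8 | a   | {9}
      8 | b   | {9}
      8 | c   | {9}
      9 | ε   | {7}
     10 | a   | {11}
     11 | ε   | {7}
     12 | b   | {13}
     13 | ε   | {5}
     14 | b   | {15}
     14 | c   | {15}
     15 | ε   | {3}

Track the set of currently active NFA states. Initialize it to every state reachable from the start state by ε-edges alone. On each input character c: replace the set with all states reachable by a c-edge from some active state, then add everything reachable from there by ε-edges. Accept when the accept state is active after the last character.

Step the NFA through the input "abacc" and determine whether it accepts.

Answer: ACCEPT

Steps:
start: ε-closure({0}) = {0,2,4,6,8,10,12,14}
'a' @ 1: {1,2,3,4,5,6,7,8,9,10,11,12,14}  (accept∈set)
'b' @ 2: {1,2,3,4,5,6,7,8,9,10,12,13,14,15}  (accept∈set)
'a' @ 3: {1,2,3,4,5,6,7,8,9,10,11,12,14}  (accept∈set)
'c' @ 4: {1,2,3,4,5,6,7,8,9,10,12,14,15}  (accept∈set)
'c' @ 5: {1,2,3,4,5,6,7,8,9,10,12,14,15}  (accept∈set)
final: {1,2,3,4,5,6,7,8,9,10,12,14,15}; accept 1 in set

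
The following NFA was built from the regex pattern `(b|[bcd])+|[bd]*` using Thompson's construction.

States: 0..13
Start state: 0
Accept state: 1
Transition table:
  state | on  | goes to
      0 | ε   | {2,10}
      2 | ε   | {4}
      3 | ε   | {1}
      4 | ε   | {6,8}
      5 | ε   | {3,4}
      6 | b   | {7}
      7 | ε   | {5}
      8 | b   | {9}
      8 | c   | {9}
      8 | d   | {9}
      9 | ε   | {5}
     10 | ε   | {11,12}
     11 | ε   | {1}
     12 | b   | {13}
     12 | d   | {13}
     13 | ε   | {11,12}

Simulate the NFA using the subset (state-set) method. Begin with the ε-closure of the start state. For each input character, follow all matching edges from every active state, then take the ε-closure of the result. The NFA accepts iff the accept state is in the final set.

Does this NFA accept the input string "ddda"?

S₀ = ε-closure({0}) = {0,1,2,4,6,8,10,11,12}
'd' @ 1: {1,3,4,5,6,8,9,11,12,13}  (accept∈set)
'd' @ 2: {1,3,4,5,6,8,9,11,12,13}  (accept∈set)
'd' @ 3: {1,3,4,5,6,8,9,11,12,13}  (accept∈set)
'a' @ 4: {}  — state set empty
end set {} — state 1 not in

Answer: REJECT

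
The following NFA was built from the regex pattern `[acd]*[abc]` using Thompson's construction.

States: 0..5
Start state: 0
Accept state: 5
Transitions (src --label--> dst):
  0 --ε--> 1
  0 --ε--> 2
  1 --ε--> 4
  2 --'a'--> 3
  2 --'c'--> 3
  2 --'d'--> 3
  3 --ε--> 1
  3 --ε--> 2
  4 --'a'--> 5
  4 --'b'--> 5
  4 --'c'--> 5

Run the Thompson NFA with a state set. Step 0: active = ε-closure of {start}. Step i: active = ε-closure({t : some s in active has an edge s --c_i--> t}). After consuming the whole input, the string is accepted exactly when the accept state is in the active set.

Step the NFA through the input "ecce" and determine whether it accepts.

initial (ε-close {0}): {0,1,2,4}
'e' @ 1: {}  — state set empty
rest 'cce' ignored (set empty)
after full input: {}  (accept=5 not in)

Answer: REJECT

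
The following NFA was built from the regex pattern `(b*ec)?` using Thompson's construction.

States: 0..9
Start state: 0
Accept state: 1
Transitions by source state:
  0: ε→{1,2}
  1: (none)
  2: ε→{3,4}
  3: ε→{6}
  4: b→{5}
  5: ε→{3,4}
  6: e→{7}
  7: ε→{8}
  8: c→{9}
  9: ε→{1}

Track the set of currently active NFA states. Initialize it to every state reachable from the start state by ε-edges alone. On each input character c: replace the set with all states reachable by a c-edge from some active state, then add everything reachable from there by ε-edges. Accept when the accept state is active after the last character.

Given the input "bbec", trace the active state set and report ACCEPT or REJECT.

S₀ = ε-closure({0}) = {0,1,2,3,4,6}
'b' @ 1: {3,4,5,6}
'b' @ 2: {3,4,5,6}
'e' @ 3: {7,8}
'c' @ 4: {1,9}  ✓accept
after full input: {1,9}  (accept=1 in)

Answer: ACCEPT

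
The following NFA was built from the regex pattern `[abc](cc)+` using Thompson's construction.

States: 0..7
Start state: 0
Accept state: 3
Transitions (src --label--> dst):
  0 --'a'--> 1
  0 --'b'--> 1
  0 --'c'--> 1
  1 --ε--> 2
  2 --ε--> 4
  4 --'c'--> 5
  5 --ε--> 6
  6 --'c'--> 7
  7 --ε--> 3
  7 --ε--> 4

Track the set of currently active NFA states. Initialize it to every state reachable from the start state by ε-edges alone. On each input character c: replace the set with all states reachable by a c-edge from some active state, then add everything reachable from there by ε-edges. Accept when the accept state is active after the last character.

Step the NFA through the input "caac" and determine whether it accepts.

Answer: REJECT

Derivation:
S₀ = ε-closure({0}) = {0}
'c' @ 1: {1,2,4}
'a' @ 2: {}  — state set empty
rest 'ac' ignored (set empty)
after full input: {}  (accept=3 not in)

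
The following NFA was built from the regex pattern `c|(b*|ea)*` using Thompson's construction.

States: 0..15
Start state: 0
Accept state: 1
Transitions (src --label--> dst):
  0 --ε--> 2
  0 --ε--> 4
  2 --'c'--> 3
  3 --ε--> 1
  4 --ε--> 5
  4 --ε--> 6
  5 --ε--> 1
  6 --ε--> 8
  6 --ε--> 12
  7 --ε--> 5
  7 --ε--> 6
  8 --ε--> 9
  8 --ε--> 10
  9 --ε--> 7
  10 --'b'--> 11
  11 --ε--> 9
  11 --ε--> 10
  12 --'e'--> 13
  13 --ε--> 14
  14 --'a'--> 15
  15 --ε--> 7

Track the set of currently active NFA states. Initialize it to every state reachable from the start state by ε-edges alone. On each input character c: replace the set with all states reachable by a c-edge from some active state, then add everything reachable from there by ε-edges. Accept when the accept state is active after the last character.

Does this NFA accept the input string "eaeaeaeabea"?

S₀ = ε-closure({0}) = {0,1,2,4,5,6,7,8,9,10,12}
'e' @ 1: {13,14}
'a' @ 2: {1,5,6,7,8,9,10,12,15}  [accepting]
'e' @ 3: {13,14}
'a' @ 4: {1,5,6,7,8,9,10,12,15}  [accepting]
'e' @ 5: {13,14}
'a' @ 6: {1,5,6,7,8,9,10,12,15}  [accepting]
'e' @ 7: {13,14}
'a' @ 8: {1,5,6,7,8,9,10,12,15}  [accepting]
'b' @ 9: {1,5,6,7,8,9,10,11,12}  [accepting]
'e' @ 10: {13,14}
'a' @ 11: {1,5,6,7,8,9,10,12,15}  [accepting]
after full input: {1,5,6,7,8,9,10,12,15}  (accept=1 in)

Answer: ACCEPT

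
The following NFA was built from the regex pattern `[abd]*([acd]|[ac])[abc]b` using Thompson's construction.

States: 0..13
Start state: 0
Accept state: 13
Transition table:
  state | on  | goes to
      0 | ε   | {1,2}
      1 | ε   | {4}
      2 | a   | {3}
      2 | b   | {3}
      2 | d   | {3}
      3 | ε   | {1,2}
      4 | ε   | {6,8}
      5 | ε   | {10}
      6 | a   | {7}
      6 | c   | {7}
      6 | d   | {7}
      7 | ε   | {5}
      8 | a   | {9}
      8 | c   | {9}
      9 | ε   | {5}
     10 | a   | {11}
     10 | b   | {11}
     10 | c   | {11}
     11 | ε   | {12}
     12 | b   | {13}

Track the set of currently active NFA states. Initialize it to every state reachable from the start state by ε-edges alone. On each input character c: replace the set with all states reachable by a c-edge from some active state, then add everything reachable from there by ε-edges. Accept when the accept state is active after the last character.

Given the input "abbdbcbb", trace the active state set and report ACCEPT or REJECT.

initial (ε-close {0}): {0,1,2,4,6,8}
'a' @ 1: {1,2,3,4,5,6,7,8,9,10}
'b' @ 2: {1,2,3,4,6,8,11,12}
'b' @ 3: {1,2,3,4,6,8,13}  (accept∈set)
'd' @ 4: {1,2,3,4,5,6,7,8,10}
'b' @ 5: {1,2,3,4,6,8,11,12}
'c' @ 6: {5,7,9,10}
'b' @ 7: {11,12}
'b' @ 8: {13}  (accept∈set)
after full input: {13}  (accept=13 in)

Answer: ACCEPT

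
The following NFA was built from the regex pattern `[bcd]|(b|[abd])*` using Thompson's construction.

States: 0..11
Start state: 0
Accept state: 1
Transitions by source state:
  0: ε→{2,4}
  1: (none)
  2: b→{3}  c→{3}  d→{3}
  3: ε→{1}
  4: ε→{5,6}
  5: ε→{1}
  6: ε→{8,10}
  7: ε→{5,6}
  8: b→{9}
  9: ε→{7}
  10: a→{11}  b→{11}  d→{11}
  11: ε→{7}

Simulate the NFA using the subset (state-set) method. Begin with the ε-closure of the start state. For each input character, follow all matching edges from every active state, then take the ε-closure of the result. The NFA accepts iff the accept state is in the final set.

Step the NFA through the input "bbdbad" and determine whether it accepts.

Answer: ACCEPT

Trace:
initial (ε-close {0}): {0,1,2,4,5,6,8,10}
'b' @ 1: {1,3,5,6,7,8,9,10,11}  [accepting]
'b' @ 2: {1,5,6,7,8,9,10,11}  [accepting]
'd' @ 3: {1,5,6,7,8,10,11}  [accepting]
'b' @ 4: {1,5,6,7,8,9,10,11}  [accepting]
'a' @ 5: {1,5,6,7,8,10,11}  [accepting]
'd' @ 6: {1,5,6,7,8,10,11}  [accepting]
after full input: {1,5,6,7,8,10,11}  (accept=1 in)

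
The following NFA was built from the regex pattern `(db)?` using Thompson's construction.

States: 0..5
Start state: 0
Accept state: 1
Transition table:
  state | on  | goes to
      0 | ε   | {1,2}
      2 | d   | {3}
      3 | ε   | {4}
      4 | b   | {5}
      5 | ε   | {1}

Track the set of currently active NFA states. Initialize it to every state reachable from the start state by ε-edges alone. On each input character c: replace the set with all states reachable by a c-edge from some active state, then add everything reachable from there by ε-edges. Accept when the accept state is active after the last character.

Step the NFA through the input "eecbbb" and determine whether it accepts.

Answer: REJECT

Trace:
initial (ε-close {0}): {0,1,2}
'e' @ 1: {}  — state set empty
rest 'ecbbb' ignored (set empty)
end set {} — state 1 not in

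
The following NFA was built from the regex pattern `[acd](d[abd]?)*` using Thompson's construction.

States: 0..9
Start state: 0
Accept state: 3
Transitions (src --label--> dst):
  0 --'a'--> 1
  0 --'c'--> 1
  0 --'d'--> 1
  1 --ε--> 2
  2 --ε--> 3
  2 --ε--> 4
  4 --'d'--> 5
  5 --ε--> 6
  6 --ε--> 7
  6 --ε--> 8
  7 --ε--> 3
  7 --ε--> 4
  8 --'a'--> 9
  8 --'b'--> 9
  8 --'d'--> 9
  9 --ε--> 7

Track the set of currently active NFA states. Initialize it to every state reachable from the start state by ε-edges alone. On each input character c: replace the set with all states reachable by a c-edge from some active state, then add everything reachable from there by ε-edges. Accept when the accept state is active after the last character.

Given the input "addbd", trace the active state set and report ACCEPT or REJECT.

Answer: ACCEPT

Derivation:
S₀ = ε-closure({0}) = {0}
'a' @ 1: {1,2,3,4}  ✓accept
'd' @ 2: {3,4,5,6,7,8}  ✓accept
'd' @ 3: {3,4,5,6,7,8,9}  ✓accept
'b' @ 4: {3,4,7,9}  ✓accept
'd' @ 5: {3,4,5,6,7,8}  ✓accept
after full input: {3,4,5,6,7,8}  (accept=3 in)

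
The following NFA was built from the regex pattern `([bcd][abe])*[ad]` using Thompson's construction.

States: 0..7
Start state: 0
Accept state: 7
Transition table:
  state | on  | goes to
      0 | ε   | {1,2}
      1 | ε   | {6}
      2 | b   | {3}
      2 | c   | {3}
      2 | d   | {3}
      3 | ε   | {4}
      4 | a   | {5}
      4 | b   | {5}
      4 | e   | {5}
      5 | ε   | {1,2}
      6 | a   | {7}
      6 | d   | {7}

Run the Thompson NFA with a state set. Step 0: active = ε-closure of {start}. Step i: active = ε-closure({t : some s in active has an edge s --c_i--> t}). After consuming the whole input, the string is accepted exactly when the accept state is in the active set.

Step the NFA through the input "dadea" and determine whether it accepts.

initial (ε-close {0}): {0,1,2,6}
'd' @ 1: {3,4,7}  [accepting]
'a' @ 2: {1,2,5,6}
'd' @ 3: {3,4,7}  [accepting]
'e' @ 4: {1,2,5,6}
'a' @ 5: {7}  [accepting]
final: {7}; accept 7 in set

Answer: ACCEPT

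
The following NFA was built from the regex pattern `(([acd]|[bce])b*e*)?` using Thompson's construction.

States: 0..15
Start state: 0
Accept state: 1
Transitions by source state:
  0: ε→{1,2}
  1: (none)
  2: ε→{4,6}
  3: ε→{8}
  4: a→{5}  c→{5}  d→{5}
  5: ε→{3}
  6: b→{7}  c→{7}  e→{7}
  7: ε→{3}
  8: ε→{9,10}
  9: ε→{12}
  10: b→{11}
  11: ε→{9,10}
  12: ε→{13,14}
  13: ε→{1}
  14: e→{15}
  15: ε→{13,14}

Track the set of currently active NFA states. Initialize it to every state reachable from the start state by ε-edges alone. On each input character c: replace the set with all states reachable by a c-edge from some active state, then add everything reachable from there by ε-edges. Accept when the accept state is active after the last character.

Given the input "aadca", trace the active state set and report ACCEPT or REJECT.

Answer: REJECT

Steps:
start: ε-closure({0}) = {0,1,2,4,6}
'a' @ 1: {1,3,5,8,9,10,12,13,14}  ✓accept
'a' @ 2: {}  — dead — no transitions
rest 'dca' ignored (set empty)
final: {}; accept 1 not in set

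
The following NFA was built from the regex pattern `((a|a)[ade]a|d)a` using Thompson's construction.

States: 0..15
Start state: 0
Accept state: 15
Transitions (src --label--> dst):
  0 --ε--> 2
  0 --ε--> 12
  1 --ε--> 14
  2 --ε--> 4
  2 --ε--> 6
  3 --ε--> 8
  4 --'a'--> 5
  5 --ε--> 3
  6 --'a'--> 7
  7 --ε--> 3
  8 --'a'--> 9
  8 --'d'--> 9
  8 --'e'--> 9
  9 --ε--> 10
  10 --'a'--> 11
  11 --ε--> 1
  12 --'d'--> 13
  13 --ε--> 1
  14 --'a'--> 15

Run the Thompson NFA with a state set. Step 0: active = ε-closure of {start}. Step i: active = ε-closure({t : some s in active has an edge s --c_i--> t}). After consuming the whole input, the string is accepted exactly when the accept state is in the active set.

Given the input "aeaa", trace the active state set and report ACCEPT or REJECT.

Answer: ACCEPT

Trace:
start: ε-closure({0}) = {0,2,4,6,12}
'a' @ 1: {3,5,7,8}
'e' @ 2: {9,10}
'a' @ 3: {1,11,14}
'a' @ 4: {15}  (accept∈set)
after full input: {15}  (accept=15 in)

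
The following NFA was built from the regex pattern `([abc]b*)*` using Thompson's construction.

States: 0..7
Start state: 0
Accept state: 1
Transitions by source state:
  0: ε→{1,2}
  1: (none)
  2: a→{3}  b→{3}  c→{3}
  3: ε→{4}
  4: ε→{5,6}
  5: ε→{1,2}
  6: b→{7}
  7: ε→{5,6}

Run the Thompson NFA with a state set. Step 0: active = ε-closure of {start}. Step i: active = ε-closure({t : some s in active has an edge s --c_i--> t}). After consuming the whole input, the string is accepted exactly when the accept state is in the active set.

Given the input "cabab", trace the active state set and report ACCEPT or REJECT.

Answer: ACCEPT

Trace:
initial (ε-close {0}): {0,1,2}
'c' @ 1: {1,2,3,4,5,6}  (accept∈set)
'a' @ 2: {1,2,3,4,5,6}  (accept∈set)
'b' @ 3: {1,2,3,4,5,6,7}  (accept∈set)
'a' @ 4: {1,2,3,4,5,6}  (accept∈set)
'b' @ 5: {1,2,3,4,5,6,7}  (accept∈set)
after full input: {1,2,3,4,5,6,7}  (accept=1 in)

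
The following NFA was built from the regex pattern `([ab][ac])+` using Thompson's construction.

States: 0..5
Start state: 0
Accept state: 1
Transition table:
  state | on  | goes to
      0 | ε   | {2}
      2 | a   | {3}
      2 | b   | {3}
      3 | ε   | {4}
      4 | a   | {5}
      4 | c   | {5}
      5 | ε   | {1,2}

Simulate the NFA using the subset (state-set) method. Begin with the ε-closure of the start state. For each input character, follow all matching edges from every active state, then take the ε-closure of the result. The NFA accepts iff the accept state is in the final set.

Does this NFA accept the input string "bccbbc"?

start: ε-closure({0}) = {0,2}
'b' @ 1: {3,4}
'c' @ 2: {1,2,5}  (accept∈set)
'c' @ 3: {}  — dead — no transitions
rest 'bbc' ignored (set empty)
after full input: {}  (accept=1 not in)

Answer: REJECT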